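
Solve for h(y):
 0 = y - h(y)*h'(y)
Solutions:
 h(y) = -sqrt(C1 + y^2)
 h(y) = sqrt(C1 + y^2)


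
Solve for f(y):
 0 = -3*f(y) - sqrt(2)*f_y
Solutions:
 f(y) = C1*exp(-3*sqrt(2)*y/2)


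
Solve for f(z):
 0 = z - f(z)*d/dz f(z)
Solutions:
 f(z) = -sqrt(C1 + z^2)
 f(z) = sqrt(C1 + z^2)


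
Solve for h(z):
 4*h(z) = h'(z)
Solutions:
 h(z) = C1*exp(4*z)


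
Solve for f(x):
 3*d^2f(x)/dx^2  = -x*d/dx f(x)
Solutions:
 f(x) = C1 + C2*erf(sqrt(6)*x/6)


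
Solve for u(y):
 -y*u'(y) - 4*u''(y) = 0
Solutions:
 u(y) = C1 + C2*erf(sqrt(2)*y/4)


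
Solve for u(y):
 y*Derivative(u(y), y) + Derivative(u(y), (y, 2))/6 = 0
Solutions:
 u(y) = C1 + C2*erf(sqrt(3)*y)


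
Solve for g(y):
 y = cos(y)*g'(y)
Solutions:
 g(y) = C1 + Integral(y/cos(y), y)


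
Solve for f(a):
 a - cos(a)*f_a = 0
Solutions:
 f(a) = C1 + Integral(a/cos(a), a)


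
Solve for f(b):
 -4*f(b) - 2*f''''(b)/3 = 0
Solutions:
 f(b) = (C1*sin(2^(3/4)*3^(1/4)*b/2) + C2*cos(2^(3/4)*3^(1/4)*b/2))*exp(-2^(3/4)*3^(1/4)*b/2) + (C3*sin(2^(3/4)*3^(1/4)*b/2) + C4*cos(2^(3/4)*3^(1/4)*b/2))*exp(2^(3/4)*3^(1/4)*b/2)


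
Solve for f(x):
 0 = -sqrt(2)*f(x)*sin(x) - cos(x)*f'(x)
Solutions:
 f(x) = C1*cos(x)^(sqrt(2))


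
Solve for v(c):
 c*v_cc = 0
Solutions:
 v(c) = C1 + C2*c


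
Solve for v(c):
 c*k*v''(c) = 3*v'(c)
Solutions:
 v(c) = C1 + c^(((re(k) + 3)*re(k) + im(k)^2)/(re(k)^2 + im(k)^2))*(C2*sin(3*log(c)*Abs(im(k))/(re(k)^2 + im(k)^2)) + C3*cos(3*log(c)*im(k)/(re(k)^2 + im(k)^2)))


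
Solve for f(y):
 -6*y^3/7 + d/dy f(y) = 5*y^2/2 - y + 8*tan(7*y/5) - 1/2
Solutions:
 f(y) = C1 + 3*y^4/14 + 5*y^3/6 - y^2/2 - y/2 - 40*log(cos(7*y/5))/7


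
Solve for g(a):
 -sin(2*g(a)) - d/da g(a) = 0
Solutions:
 g(a) = pi - acos((-C1 - exp(4*a))/(C1 - exp(4*a)))/2
 g(a) = acos((-C1 - exp(4*a))/(C1 - exp(4*a)))/2


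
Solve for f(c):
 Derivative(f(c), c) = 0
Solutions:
 f(c) = C1


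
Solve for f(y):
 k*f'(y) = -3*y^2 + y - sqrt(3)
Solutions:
 f(y) = C1 - y^3/k + y^2/(2*k) - sqrt(3)*y/k


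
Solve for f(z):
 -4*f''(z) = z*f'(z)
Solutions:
 f(z) = C1 + C2*erf(sqrt(2)*z/4)


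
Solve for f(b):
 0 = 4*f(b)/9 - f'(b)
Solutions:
 f(b) = C1*exp(4*b/9)


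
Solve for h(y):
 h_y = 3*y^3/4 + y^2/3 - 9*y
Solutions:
 h(y) = C1 + 3*y^4/16 + y^3/9 - 9*y^2/2


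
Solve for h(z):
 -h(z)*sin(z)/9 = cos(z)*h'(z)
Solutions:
 h(z) = C1*cos(z)^(1/9)


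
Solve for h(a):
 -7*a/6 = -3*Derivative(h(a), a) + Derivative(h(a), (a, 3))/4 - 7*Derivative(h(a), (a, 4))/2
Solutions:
 h(a) = C1 + C2*exp(a*((1260*sqrt(635) + 31751)^(-1/3) + 2 + (1260*sqrt(635) + 31751)^(1/3))/84)*sin(sqrt(3)*a*(-(1260*sqrt(635) + 31751)^(1/3) + (1260*sqrt(635) + 31751)^(-1/3))/84) + C3*exp(a*((1260*sqrt(635) + 31751)^(-1/3) + 2 + (1260*sqrt(635) + 31751)^(1/3))/84)*cos(sqrt(3)*a*(-(1260*sqrt(635) + 31751)^(1/3) + (1260*sqrt(635) + 31751)^(-1/3))/84) + C4*exp(a*(-(1260*sqrt(635) + 31751)^(1/3) - 1/(1260*sqrt(635) + 31751)^(1/3) + 1)/42) + 7*a^2/36


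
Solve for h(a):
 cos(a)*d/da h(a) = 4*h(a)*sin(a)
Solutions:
 h(a) = C1/cos(a)^4


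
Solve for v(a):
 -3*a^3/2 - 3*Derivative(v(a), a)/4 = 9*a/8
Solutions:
 v(a) = C1 - a^4/2 - 3*a^2/4


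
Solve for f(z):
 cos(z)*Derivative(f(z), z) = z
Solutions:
 f(z) = C1 + Integral(z/cos(z), z)


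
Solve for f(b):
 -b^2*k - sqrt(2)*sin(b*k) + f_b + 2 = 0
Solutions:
 f(b) = C1 + b^3*k/3 - 2*b - sqrt(2)*cos(b*k)/k


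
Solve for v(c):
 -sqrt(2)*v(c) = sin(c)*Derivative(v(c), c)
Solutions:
 v(c) = C1*(cos(c) + 1)^(sqrt(2)/2)/(cos(c) - 1)^(sqrt(2)/2)


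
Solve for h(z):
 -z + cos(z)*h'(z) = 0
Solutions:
 h(z) = C1 + Integral(z/cos(z), z)


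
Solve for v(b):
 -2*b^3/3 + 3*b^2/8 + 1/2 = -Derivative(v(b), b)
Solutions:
 v(b) = C1 + b^4/6 - b^3/8 - b/2


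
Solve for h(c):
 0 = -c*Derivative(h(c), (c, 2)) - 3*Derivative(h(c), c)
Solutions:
 h(c) = C1 + C2/c^2


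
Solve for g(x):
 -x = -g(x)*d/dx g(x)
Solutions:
 g(x) = -sqrt(C1 + x^2)
 g(x) = sqrt(C1 + x^2)


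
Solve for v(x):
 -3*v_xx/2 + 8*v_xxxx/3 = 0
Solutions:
 v(x) = C1 + C2*x + C3*exp(-3*x/4) + C4*exp(3*x/4)


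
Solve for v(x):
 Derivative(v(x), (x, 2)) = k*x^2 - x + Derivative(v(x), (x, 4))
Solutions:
 v(x) = C1 + C2*x + C3*exp(-x) + C4*exp(x) + k*x^4/12 + k*x^2 - x^3/6


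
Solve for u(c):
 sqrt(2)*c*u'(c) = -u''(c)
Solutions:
 u(c) = C1 + C2*erf(2^(3/4)*c/2)


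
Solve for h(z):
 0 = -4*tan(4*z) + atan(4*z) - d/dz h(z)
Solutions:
 h(z) = C1 + z*atan(4*z) - log(16*z^2 + 1)/8 + log(cos(4*z))


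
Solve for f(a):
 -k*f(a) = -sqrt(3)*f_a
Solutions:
 f(a) = C1*exp(sqrt(3)*a*k/3)


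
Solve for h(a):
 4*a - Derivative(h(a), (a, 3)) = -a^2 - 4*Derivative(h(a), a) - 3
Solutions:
 h(a) = C1 + C2*exp(-2*a) + C3*exp(2*a) - a^3/12 - a^2/2 - 7*a/8


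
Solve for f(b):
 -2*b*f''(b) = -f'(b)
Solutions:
 f(b) = C1 + C2*b^(3/2)


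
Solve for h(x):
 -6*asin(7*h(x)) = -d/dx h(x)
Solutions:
 Integral(1/asin(7*_y), (_y, h(x))) = C1 + 6*x


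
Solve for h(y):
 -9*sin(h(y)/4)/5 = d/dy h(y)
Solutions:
 9*y/5 + 2*log(cos(h(y)/4) - 1) - 2*log(cos(h(y)/4) + 1) = C1


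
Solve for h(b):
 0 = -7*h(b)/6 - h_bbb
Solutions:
 h(b) = C3*exp(-6^(2/3)*7^(1/3)*b/6) + (C1*sin(2^(2/3)*3^(1/6)*7^(1/3)*b/4) + C2*cos(2^(2/3)*3^(1/6)*7^(1/3)*b/4))*exp(6^(2/3)*7^(1/3)*b/12)


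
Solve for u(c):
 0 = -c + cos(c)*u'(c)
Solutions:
 u(c) = C1 + Integral(c/cos(c), c)


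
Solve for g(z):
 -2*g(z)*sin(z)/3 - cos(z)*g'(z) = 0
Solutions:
 g(z) = C1*cos(z)^(2/3)


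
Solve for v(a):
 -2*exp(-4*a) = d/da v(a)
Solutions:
 v(a) = C1 + exp(-4*a)/2


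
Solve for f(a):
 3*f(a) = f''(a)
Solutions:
 f(a) = C1*exp(-sqrt(3)*a) + C2*exp(sqrt(3)*a)


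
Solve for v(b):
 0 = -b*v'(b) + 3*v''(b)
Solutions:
 v(b) = C1 + C2*erfi(sqrt(6)*b/6)


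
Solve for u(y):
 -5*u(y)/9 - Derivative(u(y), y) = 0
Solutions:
 u(y) = C1*exp(-5*y/9)


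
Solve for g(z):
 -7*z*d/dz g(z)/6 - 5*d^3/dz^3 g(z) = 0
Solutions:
 g(z) = C1 + Integral(C2*airyai(-30^(2/3)*7^(1/3)*z/30) + C3*airybi(-30^(2/3)*7^(1/3)*z/30), z)


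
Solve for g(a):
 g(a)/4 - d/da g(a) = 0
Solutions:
 g(a) = C1*exp(a/4)


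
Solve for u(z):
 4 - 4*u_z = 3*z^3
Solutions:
 u(z) = C1 - 3*z^4/16 + z


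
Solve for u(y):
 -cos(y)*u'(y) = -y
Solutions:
 u(y) = C1 + Integral(y/cos(y), y)


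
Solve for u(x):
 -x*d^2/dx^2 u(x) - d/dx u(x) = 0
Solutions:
 u(x) = C1 + C2*log(x)


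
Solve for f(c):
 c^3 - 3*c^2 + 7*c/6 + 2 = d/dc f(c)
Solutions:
 f(c) = C1 + c^4/4 - c^3 + 7*c^2/12 + 2*c


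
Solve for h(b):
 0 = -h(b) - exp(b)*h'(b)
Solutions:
 h(b) = C1*exp(exp(-b))


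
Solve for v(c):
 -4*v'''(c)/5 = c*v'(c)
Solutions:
 v(c) = C1 + Integral(C2*airyai(-10^(1/3)*c/2) + C3*airybi(-10^(1/3)*c/2), c)


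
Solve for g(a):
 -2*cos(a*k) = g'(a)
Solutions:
 g(a) = C1 - 2*sin(a*k)/k


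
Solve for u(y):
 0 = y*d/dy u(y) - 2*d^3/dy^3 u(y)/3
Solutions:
 u(y) = C1 + Integral(C2*airyai(2^(2/3)*3^(1/3)*y/2) + C3*airybi(2^(2/3)*3^(1/3)*y/2), y)


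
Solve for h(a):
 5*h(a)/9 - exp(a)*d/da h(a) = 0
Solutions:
 h(a) = C1*exp(-5*exp(-a)/9)


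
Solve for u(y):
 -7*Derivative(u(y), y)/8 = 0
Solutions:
 u(y) = C1


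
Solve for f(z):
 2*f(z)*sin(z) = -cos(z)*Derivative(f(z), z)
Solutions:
 f(z) = C1*cos(z)^2


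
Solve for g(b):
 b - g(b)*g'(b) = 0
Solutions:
 g(b) = -sqrt(C1 + b^2)
 g(b) = sqrt(C1 + b^2)


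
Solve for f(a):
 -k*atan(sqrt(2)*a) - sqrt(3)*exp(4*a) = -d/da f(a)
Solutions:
 f(a) = C1 + k*(a*atan(sqrt(2)*a) - sqrt(2)*log(2*a^2 + 1)/4) + sqrt(3)*exp(4*a)/4


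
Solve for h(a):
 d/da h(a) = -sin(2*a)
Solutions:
 h(a) = C1 + cos(2*a)/2


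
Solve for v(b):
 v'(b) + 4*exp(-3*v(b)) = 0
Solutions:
 v(b) = log(C1 - 12*b)/3
 v(b) = log((-3^(1/3) - 3^(5/6)*I)*(C1 - 4*b)^(1/3)/2)
 v(b) = log((-3^(1/3) + 3^(5/6)*I)*(C1 - 4*b)^(1/3)/2)


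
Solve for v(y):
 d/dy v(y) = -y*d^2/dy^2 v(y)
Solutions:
 v(y) = C1 + C2*log(y)


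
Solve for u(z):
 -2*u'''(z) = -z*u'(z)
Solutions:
 u(z) = C1 + Integral(C2*airyai(2^(2/3)*z/2) + C3*airybi(2^(2/3)*z/2), z)


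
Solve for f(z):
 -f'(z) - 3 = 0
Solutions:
 f(z) = C1 - 3*z


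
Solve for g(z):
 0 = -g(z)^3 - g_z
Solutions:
 g(z) = -sqrt(2)*sqrt(-1/(C1 - z))/2
 g(z) = sqrt(2)*sqrt(-1/(C1 - z))/2


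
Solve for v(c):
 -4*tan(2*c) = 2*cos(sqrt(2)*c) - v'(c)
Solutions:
 v(c) = C1 - 2*log(cos(2*c)) + sqrt(2)*sin(sqrt(2)*c)


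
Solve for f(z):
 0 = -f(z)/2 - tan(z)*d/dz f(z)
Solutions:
 f(z) = C1/sqrt(sin(z))


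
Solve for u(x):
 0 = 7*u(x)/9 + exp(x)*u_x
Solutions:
 u(x) = C1*exp(7*exp(-x)/9)


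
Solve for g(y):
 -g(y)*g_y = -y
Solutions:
 g(y) = -sqrt(C1 + y^2)
 g(y) = sqrt(C1 + y^2)


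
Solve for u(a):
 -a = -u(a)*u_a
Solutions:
 u(a) = -sqrt(C1 + a^2)
 u(a) = sqrt(C1 + a^2)


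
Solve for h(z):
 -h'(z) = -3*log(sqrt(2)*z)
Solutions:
 h(z) = C1 + 3*z*log(z) - 3*z + 3*z*log(2)/2


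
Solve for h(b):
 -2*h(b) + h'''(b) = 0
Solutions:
 h(b) = C3*exp(2^(1/3)*b) + (C1*sin(2^(1/3)*sqrt(3)*b/2) + C2*cos(2^(1/3)*sqrt(3)*b/2))*exp(-2^(1/3)*b/2)


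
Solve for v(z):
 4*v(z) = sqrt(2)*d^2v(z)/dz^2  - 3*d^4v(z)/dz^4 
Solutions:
 v(z) = (C1*sin(sqrt(2)*3^(3/4)*z*sin(atan(sqrt(23))/2)/3) + C2*cos(sqrt(2)*3^(3/4)*z*sin(atan(sqrt(23))/2)/3))*exp(-sqrt(2)*3^(3/4)*z*cos(atan(sqrt(23))/2)/3) + (C3*sin(sqrt(2)*3^(3/4)*z*sin(atan(sqrt(23))/2)/3) + C4*cos(sqrt(2)*3^(3/4)*z*sin(atan(sqrt(23))/2)/3))*exp(sqrt(2)*3^(3/4)*z*cos(atan(sqrt(23))/2)/3)


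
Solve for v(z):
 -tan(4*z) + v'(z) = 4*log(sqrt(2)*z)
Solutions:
 v(z) = C1 + 4*z*log(z) - 4*z + 2*z*log(2) - log(cos(4*z))/4


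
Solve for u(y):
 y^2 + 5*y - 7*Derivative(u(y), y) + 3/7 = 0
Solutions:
 u(y) = C1 + y^3/21 + 5*y^2/14 + 3*y/49


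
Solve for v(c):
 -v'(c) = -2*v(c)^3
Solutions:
 v(c) = -sqrt(2)*sqrt(-1/(C1 + 2*c))/2
 v(c) = sqrt(2)*sqrt(-1/(C1 + 2*c))/2


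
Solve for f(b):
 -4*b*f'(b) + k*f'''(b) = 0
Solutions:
 f(b) = C1 + Integral(C2*airyai(2^(2/3)*b*(1/k)^(1/3)) + C3*airybi(2^(2/3)*b*(1/k)^(1/3)), b)


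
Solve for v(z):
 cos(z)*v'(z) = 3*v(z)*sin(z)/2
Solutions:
 v(z) = C1/cos(z)^(3/2)


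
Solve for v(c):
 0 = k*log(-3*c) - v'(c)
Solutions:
 v(c) = C1 + c*k*log(-c) + c*k*(-1 + log(3))


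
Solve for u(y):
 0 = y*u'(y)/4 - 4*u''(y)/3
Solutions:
 u(y) = C1 + C2*erfi(sqrt(6)*y/8)


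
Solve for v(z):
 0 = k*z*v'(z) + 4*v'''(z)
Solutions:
 v(z) = C1 + Integral(C2*airyai(2^(1/3)*z*(-k)^(1/3)/2) + C3*airybi(2^(1/3)*z*(-k)^(1/3)/2), z)


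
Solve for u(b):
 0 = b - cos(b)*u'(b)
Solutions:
 u(b) = C1 + Integral(b/cos(b), b)


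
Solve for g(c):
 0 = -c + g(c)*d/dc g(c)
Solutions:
 g(c) = -sqrt(C1 + c^2)
 g(c) = sqrt(C1 + c^2)


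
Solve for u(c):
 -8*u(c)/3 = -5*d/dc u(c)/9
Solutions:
 u(c) = C1*exp(24*c/5)


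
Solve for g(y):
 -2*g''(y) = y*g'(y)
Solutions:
 g(y) = C1 + C2*erf(y/2)


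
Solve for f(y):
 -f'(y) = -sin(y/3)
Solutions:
 f(y) = C1 - 3*cos(y/3)


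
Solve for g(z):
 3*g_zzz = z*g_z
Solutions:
 g(z) = C1 + Integral(C2*airyai(3^(2/3)*z/3) + C3*airybi(3^(2/3)*z/3), z)


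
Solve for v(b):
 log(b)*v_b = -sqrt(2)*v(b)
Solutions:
 v(b) = C1*exp(-sqrt(2)*li(b))


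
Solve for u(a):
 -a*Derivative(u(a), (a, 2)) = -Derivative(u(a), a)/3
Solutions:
 u(a) = C1 + C2*a^(4/3)


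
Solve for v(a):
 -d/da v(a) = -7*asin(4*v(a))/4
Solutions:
 Integral(1/asin(4*_y), (_y, v(a))) = C1 + 7*a/4


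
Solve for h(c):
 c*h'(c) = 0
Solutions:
 h(c) = C1


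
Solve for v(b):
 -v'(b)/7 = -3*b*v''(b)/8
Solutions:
 v(b) = C1 + C2*b^(29/21)


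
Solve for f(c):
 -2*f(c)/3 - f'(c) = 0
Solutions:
 f(c) = C1*exp(-2*c/3)


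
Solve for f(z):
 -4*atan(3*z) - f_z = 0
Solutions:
 f(z) = C1 - 4*z*atan(3*z) + 2*log(9*z^2 + 1)/3


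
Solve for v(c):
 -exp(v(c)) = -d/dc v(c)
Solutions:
 v(c) = log(-1/(C1 + c))


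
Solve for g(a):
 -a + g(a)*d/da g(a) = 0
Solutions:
 g(a) = -sqrt(C1 + a^2)
 g(a) = sqrt(C1 + a^2)


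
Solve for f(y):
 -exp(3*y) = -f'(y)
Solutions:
 f(y) = C1 + exp(3*y)/3


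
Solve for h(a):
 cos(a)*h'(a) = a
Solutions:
 h(a) = C1 + Integral(a/cos(a), a)


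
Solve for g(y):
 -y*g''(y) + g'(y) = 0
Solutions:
 g(y) = C1 + C2*y^2


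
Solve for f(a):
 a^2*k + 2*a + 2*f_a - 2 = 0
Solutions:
 f(a) = C1 - a^3*k/6 - a^2/2 + a


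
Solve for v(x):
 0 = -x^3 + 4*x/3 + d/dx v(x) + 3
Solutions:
 v(x) = C1 + x^4/4 - 2*x^2/3 - 3*x


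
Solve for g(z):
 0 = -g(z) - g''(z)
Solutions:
 g(z) = C1*sin(z) + C2*cos(z)


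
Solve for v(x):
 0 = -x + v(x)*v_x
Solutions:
 v(x) = -sqrt(C1 + x^2)
 v(x) = sqrt(C1 + x^2)


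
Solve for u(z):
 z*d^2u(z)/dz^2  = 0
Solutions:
 u(z) = C1 + C2*z


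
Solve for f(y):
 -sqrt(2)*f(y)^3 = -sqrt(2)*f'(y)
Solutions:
 f(y) = -sqrt(2)*sqrt(-1/(C1 + y))/2
 f(y) = sqrt(2)*sqrt(-1/(C1 + y))/2


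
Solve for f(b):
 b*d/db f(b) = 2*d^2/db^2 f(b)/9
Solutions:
 f(b) = C1 + C2*erfi(3*b/2)


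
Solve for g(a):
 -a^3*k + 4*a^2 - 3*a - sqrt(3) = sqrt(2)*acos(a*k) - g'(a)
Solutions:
 g(a) = C1 + a^4*k/4 - 4*a^3/3 + 3*a^2/2 + sqrt(3)*a + sqrt(2)*Piecewise((a*acos(a*k) - sqrt(-a^2*k^2 + 1)/k, Ne(k, 0)), (pi*a/2, True))


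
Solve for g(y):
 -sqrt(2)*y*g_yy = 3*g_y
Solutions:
 g(y) = C1 + C2*y^(1 - 3*sqrt(2)/2)


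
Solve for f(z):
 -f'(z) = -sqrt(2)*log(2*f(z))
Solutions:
 -sqrt(2)*Integral(1/(log(_y) + log(2)), (_y, f(z)))/2 = C1 - z


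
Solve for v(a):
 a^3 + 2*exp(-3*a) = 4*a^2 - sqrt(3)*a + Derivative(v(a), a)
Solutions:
 v(a) = C1 + a^4/4 - 4*a^3/3 + sqrt(3)*a^2/2 - 2*exp(-3*a)/3


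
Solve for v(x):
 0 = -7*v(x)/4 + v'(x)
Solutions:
 v(x) = C1*exp(7*x/4)


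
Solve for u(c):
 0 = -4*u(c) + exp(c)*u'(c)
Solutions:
 u(c) = C1*exp(-4*exp(-c))


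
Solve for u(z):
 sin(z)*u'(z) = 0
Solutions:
 u(z) = C1


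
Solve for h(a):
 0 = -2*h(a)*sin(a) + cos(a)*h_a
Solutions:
 h(a) = C1/cos(a)^2


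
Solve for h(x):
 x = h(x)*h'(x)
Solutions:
 h(x) = -sqrt(C1 + x^2)
 h(x) = sqrt(C1 + x^2)


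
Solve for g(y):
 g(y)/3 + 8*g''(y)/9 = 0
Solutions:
 g(y) = C1*sin(sqrt(6)*y/4) + C2*cos(sqrt(6)*y/4)


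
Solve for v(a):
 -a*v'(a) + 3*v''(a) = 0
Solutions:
 v(a) = C1 + C2*erfi(sqrt(6)*a/6)


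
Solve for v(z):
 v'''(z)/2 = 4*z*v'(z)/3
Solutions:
 v(z) = C1 + Integral(C2*airyai(2*3^(2/3)*z/3) + C3*airybi(2*3^(2/3)*z/3), z)


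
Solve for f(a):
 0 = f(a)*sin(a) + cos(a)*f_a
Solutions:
 f(a) = C1*cos(a)


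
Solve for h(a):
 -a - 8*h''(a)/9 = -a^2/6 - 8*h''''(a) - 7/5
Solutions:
 h(a) = C1 + C2*a + C3*exp(-a/3) + C4*exp(a/3) + a^4/64 - 3*a^3/16 + 99*a^2/40


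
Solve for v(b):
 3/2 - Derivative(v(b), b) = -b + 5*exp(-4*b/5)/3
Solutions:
 v(b) = C1 + b^2/2 + 3*b/2 + 25*exp(-4*b/5)/12


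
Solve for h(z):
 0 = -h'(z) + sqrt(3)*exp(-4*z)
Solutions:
 h(z) = C1 - sqrt(3)*exp(-4*z)/4


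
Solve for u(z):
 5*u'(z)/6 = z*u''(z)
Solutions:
 u(z) = C1 + C2*z^(11/6)


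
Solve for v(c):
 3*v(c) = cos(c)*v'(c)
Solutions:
 v(c) = C1*(sin(c) + 1)^(3/2)/(sin(c) - 1)^(3/2)


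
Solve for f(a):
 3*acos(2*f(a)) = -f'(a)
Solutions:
 Integral(1/acos(2*_y), (_y, f(a))) = C1 - 3*a


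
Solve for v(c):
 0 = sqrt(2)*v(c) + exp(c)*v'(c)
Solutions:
 v(c) = C1*exp(sqrt(2)*exp(-c))


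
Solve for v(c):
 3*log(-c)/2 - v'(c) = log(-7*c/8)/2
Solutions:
 v(c) = C1 + c*log(-c) + c*(-log(7) - 1 + log(2) + log(14)/2)


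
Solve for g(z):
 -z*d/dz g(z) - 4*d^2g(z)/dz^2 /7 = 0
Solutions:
 g(z) = C1 + C2*erf(sqrt(14)*z/4)


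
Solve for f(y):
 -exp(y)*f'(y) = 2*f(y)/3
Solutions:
 f(y) = C1*exp(2*exp(-y)/3)


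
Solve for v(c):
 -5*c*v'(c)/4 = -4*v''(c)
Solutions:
 v(c) = C1 + C2*erfi(sqrt(10)*c/8)


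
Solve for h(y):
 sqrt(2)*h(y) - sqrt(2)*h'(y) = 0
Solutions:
 h(y) = C1*exp(y)


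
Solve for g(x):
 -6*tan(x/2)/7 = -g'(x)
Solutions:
 g(x) = C1 - 12*log(cos(x/2))/7


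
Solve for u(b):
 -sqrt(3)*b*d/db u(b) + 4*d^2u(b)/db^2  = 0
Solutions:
 u(b) = C1 + C2*erfi(sqrt(2)*3^(1/4)*b/4)


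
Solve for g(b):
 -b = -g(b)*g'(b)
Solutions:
 g(b) = -sqrt(C1 + b^2)
 g(b) = sqrt(C1 + b^2)


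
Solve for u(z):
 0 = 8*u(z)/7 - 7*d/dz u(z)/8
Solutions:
 u(z) = C1*exp(64*z/49)


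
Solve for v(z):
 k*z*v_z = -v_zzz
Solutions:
 v(z) = C1 + Integral(C2*airyai(z*(-k)^(1/3)) + C3*airybi(z*(-k)^(1/3)), z)


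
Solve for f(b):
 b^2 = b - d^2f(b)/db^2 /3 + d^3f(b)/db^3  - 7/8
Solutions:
 f(b) = C1 + C2*b + C3*exp(b/3) - b^4/4 - 5*b^3/2 - 381*b^2/16


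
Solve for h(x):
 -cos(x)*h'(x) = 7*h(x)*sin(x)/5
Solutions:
 h(x) = C1*cos(x)^(7/5)


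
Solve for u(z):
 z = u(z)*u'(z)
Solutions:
 u(z) = -sqrt(C1 + z^2)
 u(z) = sqrt(C1 + z^2)


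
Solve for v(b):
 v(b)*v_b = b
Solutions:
 v(b) = -sqrt(C1 + b^2)
 v(b) = sqrt(C1 + b^2)


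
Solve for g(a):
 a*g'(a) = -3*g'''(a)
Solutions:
 g(a) = C1 + Integral(C2*airyai(-3^(2/3)*a/3) + C3*airybi(-3^(2/3)*a/3), a)


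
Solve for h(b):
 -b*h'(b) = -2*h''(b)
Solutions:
 h(b) = C1 + C2*erfi(b/2)


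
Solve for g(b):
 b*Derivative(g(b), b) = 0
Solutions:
 g(b) = C1


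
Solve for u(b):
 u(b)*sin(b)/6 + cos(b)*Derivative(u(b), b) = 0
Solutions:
 u(b) = C1*cos(b)^(1/6)


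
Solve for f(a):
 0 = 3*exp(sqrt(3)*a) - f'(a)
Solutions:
 f(a) = C1 + sqrt(3)*exp(sqrt(3)*a)


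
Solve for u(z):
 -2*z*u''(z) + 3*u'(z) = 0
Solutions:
 u(z) = C1 + C2*z^(5/2)


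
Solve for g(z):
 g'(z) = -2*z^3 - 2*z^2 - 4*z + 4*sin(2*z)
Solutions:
 g(z) = C1 - z^4/2 - 2*z^3/3 - 2*z^2 - 2*cos(2*z)


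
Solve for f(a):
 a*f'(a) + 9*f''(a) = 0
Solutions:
 f(a) = C1 + C2*erf(sqrt(2)*a/6)


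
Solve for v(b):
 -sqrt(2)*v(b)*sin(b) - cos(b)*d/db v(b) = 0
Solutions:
 v(b) = C1*cos(b)^(sqrt(2))


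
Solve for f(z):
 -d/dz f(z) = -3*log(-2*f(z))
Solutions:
 -Integral(1/(log(-_y) + log(2)), (_y, f(z)))/3 = C1 - z


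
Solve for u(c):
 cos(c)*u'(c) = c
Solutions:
 u(c) = C1 + Integral(c/cos(c), c)


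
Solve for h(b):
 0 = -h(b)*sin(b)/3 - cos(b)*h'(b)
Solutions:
 h(b) = C1*cos(b)^(1/3)


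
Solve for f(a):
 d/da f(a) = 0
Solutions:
 f(a) = C1


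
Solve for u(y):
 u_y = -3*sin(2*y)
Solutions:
 u(y) = C1 + 3*cos(2*y)/2


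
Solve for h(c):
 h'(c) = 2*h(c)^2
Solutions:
 h(c) = -1/(C1 + 2*c)


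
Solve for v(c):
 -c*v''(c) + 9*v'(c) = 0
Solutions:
 v(c) = C1 + C2*c^10


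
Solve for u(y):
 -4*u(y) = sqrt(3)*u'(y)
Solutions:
 u(y) = C1*exp(-4*sqrt(3)*y/3)


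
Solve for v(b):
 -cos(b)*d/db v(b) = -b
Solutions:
 v(b) = C1 + Integral(b/cos(b), b)


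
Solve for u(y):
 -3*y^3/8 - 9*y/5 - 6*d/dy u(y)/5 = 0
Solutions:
 u(y) = C1 - 5*y^4/64 - 3*y^2/4


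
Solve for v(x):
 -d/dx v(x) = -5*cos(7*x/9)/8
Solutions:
 v(x) = C1 + 45*sin(7*x/9)/56


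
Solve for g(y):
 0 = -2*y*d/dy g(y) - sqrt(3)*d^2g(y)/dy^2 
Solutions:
 g(y) = C1 + C2*erf(3^(3/4)*y/3)


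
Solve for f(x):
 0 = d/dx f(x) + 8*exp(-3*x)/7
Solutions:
 f(x) = C1 + 8*exp(-3*x)/21


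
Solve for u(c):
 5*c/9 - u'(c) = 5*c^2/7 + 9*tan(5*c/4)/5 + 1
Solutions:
 u(c) = C1 - 5*c^3/21 + 5*c^2/18 - c + 36*log(cos(5*c/4))/25


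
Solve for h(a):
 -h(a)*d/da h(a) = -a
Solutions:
 h(a) = -sqrt(C1 + a^2)
 h(a) = sqrt(C1 + a^2)


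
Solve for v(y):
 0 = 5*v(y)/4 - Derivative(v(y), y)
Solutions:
 v(y) = C1*exp(5*y/4)


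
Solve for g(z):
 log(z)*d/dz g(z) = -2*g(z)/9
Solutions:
 g(z) = C1*exp(-2*li(z)/9)


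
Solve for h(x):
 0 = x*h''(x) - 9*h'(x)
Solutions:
 h(x) = C1 + C2*x^10


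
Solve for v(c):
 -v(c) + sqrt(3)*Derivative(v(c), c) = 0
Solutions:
 v(c) = C1*exp(sqrt(3)*c/3)


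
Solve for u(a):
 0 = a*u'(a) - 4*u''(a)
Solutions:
 u(a) = C1 + C2*erfi(sqrt(2)*a/4)


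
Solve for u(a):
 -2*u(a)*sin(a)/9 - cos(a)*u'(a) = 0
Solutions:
 u(a) = C1*cos(a)^(2/9)


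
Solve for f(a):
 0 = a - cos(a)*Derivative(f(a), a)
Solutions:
 f(a) = C1 + Integral(a/cos(a), a)


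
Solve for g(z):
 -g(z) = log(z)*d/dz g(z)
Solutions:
 g(z) = C1*exp(-li(z))


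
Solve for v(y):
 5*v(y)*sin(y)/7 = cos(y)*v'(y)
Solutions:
 v(y) = C1/cos(y)^(5/7)


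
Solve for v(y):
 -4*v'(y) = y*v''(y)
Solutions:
 v(y) = C1 + C2/y^3


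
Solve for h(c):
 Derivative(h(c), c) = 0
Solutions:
 h(c) = C1


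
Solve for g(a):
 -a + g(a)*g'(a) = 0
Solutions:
 g(a) = -sqrt(C1 + a^2)
 g(a) = sqrt(C1 + a^2)


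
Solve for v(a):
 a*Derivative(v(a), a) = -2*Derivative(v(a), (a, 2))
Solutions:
 v(a) = C1 + C2*erf(a/2)


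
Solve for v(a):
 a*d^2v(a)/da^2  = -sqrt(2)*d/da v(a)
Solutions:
 v(a) = C1 + C2*a^(1 - sqrt(2))


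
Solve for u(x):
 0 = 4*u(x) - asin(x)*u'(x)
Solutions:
 u(x) = C1*exp(4*Integral(1/asin(x), x))


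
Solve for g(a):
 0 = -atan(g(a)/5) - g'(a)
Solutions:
 Integral(1/atan(_y/5), (_y, g(a))) = C1 - a


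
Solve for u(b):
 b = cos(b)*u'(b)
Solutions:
 u(b) = C1 + Integral(b/cos(b), b)


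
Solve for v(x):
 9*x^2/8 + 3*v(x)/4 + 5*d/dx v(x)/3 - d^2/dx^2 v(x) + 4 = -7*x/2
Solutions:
 v(x) = C1*exp(x*(5 - 2*sqrt(13))/6) + C2*exp(x*(5 + 2*sqrt(13))/6) - 3*x^2/2 + 2*x - 124/9


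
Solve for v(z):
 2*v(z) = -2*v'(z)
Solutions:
 v(z) = C1*exp(-z)


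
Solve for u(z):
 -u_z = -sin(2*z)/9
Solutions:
 u(z) = C1 - cos(2*z)/18


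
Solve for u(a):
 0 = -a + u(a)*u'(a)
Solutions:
 u(a) = -sqrt(C1 + a^2)
 u(a) = sqrt(C1 + a^2)


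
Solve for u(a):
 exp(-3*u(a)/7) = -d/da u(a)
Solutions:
 u(a) = 7*log(C1 - 3*a/7)/3
 u(a) = 7*log(7^(2/3)*(-3^(1/3) - 3^(5/6)*I)*(C1 - a)^(1/3)/14)
 u(a) = 7*log(7^(2/3)*(-3^(1/3) + 3^(5/6)*I)*(C1 - a)^(1/3)/14)


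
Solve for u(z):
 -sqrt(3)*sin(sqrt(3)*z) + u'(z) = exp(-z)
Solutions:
 u(z) = C1 - cos(sqrt(3)*z) - exp(-z)


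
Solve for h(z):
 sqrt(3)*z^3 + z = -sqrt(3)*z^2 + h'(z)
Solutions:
 h(z) = C1 + sqrt(3)*z^4/4 + sqrt(3)*z^3/3 + z^2/2


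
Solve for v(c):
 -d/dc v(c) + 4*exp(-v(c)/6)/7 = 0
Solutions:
 v(c) = 6*log(C1 + 2*c/21)


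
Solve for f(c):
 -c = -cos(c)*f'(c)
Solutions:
 f(c) = C1 + Integral(c/cos(c), c)


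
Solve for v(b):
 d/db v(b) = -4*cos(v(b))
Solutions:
 v(b) = pi - asin((C1 + exp(8*b))/(C1 - exp(8*b)))
 v(b) = asin((C1 + exp(8*b))/(C1 - exp(8*b)))


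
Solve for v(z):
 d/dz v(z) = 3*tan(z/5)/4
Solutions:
 v(z) = C1 - 15*log(cos(z/5))/4


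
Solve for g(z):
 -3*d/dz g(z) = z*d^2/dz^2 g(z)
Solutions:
 g(z) = C1 + C2/z^2


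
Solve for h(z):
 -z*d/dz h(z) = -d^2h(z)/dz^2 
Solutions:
 h(z) = C1 + C2*erfi(sqrt(2)*z/2)


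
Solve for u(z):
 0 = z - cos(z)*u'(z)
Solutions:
 u(z) = C1 + Integral(z/cos(z), z)


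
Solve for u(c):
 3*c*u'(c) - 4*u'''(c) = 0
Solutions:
 u(c) = C1 + Integral(C2*airyai(6^(1/3)*c/2) + C3*airybi(6^(1/3)*c/2), c)


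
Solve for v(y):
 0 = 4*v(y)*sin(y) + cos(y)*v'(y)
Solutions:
 v(y) = C1*cos(y)^4


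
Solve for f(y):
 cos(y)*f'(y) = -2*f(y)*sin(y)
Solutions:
 f(y) = C1*cos(y)^2


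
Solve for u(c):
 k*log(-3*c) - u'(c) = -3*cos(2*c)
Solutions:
 u(c) = C1 + c*k*(log(-c) - 1) + c*k*log(3) + 3*sin(2*c)/2


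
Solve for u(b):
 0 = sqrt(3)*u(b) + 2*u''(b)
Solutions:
 u(b) = C1*sin(sqrt(2)*3^(1/4)*b/2) + C2*cos(sqrt(2)*3^(1/4)*b/2)


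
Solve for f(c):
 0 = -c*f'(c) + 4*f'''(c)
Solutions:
 f(c) = C1 + Integral(C2*airyai(2^(1/3)*c/2) + C3*airybi(2^(1/3)*c/2), c)


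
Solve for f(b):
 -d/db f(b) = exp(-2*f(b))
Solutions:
 f(b) = log(-sqrt(C1 - 2*b))
 f(b) = log(C1 - 2*b)/2


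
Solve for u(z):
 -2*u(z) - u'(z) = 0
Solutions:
 u(z) = C1*exp(-2*z)


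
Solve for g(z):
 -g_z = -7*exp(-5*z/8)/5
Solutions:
 g(z) = C1 - 56*exp(-5*z/8)/25


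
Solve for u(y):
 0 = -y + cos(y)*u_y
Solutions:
 u(y) = C1 + Integral(y/cos(y), y)


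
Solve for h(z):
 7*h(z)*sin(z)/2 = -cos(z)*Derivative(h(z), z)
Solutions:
 h(z) = C1*cos(z)^(7/2)


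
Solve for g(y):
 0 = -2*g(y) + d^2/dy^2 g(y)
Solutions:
 g(y) = C1*exp(-sqrt(2)*y) + C2*exp(sqrt(2)*y)


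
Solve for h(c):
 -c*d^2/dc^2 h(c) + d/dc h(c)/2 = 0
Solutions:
 h(c) = C1 + C2*c^(3/2)


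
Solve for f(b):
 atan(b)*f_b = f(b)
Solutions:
 f(b) = C1*exp(Integral(1/atan(b), b))


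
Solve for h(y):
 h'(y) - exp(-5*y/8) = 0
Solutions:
 h(y) = C1 - 8*exp(-5*y/8)/5


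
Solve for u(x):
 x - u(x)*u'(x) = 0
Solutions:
 u(x) = -sqrt(C1 + x^2)
 u(x) = sqrt(C1 + x^2)


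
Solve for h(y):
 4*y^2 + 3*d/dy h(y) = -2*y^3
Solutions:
 h(y) = C1 - y^4/6 - 4*y^3/9


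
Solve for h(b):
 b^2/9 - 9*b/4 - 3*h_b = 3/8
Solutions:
 h(b) = C1 + b^3/81 - 3*b^2/8 - b/8


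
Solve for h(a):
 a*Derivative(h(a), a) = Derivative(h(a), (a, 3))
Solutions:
 h(a) = C1 + Integral(C2*airyai(a) + C3*airybi(a), a)


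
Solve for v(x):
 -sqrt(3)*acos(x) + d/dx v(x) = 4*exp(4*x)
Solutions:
 v(x) = C1 + sqrt(3)*(x*acos(x) - sqrt(1 - x^2)) + exp(4*x)


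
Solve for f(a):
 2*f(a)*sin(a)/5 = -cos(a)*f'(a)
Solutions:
 f(a) = C1*cos(a)^(2/5)


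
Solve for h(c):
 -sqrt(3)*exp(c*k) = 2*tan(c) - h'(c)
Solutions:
 h(c) = C1 + sqrt(3)*Piecewise((exp(c*k)/k, Ne(k, 0)), (c, True)) - 2*log(cos(c))


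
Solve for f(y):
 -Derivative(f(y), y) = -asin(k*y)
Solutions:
 f(y) = C1 + Piecewise((y*asin(k*y) + sqrt(-k^2*y^2 + 1)/k, Ne(k, 0)), (0, True))


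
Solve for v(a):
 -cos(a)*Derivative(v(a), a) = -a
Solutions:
 v(a) = C1 + Integral(a/cos(a), a)


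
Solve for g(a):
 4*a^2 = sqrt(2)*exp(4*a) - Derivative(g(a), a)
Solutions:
 g(a) = C1 - 4*a^3/3 + sqrt(2)*exp(4*a)/4


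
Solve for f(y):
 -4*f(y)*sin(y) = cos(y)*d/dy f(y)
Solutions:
 f(y) = C1*cos(y)^4


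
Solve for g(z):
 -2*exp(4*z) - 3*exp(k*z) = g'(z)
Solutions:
 g(z) = C1 - exp(4*z)/2 - 3*exp(k*z)/k


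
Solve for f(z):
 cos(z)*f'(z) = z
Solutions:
 f(z) = C1 + Integral(z/cos(z), z)


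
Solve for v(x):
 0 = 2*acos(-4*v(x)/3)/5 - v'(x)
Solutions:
 Integral(1/acos(-4*_y/3), (_y, v(x))) = C1 + 2*x/5


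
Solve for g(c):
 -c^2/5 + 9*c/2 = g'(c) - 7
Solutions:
 g(c) = C1 - c^3/15 + 9*c^2/4 + 7*c


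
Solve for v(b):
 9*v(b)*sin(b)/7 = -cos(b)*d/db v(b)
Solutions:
 v(b) = C1*cos(b)^(9/7)


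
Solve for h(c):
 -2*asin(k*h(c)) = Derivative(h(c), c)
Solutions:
 Integral(1/asin(_y*k), (_y, h(c))) = C1 - 2*c


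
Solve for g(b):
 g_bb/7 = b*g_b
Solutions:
 g(b) = C1 + C2*erfi(sqrt(14)*b/2)


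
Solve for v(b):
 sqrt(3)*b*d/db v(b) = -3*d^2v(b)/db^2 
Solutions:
 v(b) = C1 + C2*erf(sqrt(2)*3^(3/4)*b/6)


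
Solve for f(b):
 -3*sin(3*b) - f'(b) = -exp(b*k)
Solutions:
 f(b) = C1 + cos(3*b) + exp(b*k)/k


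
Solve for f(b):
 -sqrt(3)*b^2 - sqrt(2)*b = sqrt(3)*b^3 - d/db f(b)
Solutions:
 f(b) = C1 + sqrt(3)*b^4/4 + sqrt(3)*b^3/3 + sqrt(2)*b^2/2


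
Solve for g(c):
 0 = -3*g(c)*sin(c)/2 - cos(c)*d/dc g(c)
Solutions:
 g(c) = C1*cos(c)^(3/2)


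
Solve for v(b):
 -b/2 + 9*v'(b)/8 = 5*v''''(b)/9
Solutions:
 v(b) = C1 + C4*exp(3*3^(1/3)*5^(2/3)*b/10) + 2*b^2/9 + (C2*sin(3*3^(5/6)*5^(2/3)*b/20) + C3*cos(3*3^(5/6)*5^(2/3)*b/20))*exp(-3*3^(1/3)*5^(2/3)*b/20)


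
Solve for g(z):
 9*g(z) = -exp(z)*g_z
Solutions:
 g(z) = C1*exp(9*exp(-z))


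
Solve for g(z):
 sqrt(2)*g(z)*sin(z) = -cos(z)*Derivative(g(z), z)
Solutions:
 g(z) = C1*cos(z)^(sqrt(2))


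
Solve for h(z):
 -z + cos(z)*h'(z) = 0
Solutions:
 h(z) = C1 + Integral(z/cos(z), z)


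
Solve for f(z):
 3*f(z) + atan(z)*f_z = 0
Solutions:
 f(z) = C1*exp(-3*Integral(1/atan(z), z))


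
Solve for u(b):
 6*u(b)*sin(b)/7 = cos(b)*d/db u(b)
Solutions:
 u(b) = C1/cos(b)^(6/7)


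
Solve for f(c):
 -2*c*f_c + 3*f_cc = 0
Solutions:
 f(c) = C1 + C2*erfi(sqrt(3)*c/3)


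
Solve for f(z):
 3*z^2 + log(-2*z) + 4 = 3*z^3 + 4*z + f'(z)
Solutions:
 f(z) = C1 - 3*z^4/4 + z^3 - 2*z^2 + z*log(-z) + z*(log(2) + 3)


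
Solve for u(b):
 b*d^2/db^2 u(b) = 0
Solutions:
 u(b) = C1 + C2*b


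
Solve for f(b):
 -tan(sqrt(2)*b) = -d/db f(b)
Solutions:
 f(b) = C1 - sqrt(2)*log(cos(sqrt(2)*b))/2


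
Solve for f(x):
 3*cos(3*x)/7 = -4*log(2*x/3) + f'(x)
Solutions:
 f(x) = C1 + 4*x*log(x) - 4*x*log(3) - 4*x + 4*x*log(2) + sin(3*x)/7


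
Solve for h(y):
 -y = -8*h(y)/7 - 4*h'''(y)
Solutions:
 h(y) = C3*exp(-2^(1/3)*7^(2/3)*y/7) + 7*y/8 + (C1*sin(2^(1/3)*sqrt(3)*7^(2/3)*y/14) + C2*cos(2^(1/3)*sqrt(3)*7^(2/3)*y/14))*exp(2^(1/3)*7^(2/3)*y/14)


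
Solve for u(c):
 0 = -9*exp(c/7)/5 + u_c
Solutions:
 u(c) = C1 + 63*exp(c/7)/5


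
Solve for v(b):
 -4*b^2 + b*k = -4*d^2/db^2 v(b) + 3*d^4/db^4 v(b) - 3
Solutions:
 v(b) = C1 + C2*b + C3*exp(-2*sqrt(3)*b/3) + C4*exp(2*sqrt(3)*b/3) + b^4/12 - b^3*k/24 + 3*b^2/8


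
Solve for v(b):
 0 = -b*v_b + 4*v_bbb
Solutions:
 v(b) = C1 + Integral(C2*airyai(2^(1/3)*b/2) + C3*airybi(2^(1/3)*b/2), b)


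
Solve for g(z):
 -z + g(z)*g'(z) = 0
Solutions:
 g(z) = -sqrt(C1 + z^2)
 g(z) = sqrt(C1 + z^2)


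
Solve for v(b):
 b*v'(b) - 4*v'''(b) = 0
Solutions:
 v(b) = C1 + Integral(C2*airyai(2^(1/3)*b/2) + C3*airybi(2^(1/3)*b/2), b)


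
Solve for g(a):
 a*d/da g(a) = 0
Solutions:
 g(a) = C1


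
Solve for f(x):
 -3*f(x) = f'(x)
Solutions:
 f(x) = C1*exp(-3*x)


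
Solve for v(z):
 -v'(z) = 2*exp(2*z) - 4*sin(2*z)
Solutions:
 v(z) = C1 - exp(2*z) - 2*cos(2*z)


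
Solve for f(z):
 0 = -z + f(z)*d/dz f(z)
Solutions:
 f(z) = -sqrt(C1 + z^2)
 f(z) = sqrt(C1 + z^2)


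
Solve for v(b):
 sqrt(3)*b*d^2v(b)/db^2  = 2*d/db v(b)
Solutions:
 v(b) = C1 + C2*b^(1 + 2*sqrt(3)/3)


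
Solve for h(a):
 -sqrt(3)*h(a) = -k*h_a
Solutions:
 h(a) = C1*exp(sqrt(3)*a/k)


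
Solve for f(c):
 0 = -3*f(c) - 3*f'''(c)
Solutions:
 f(c) = C3*exp(-c) + (C1*sin(sqrt(3)*c/2) + C2*cos(sqrt(3)*c/2))*exp(c/2)


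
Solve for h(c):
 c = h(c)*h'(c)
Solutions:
 h(c) = -sqrt(C1 + c^2)
 h(c) = sqrt(C1 + c^2)


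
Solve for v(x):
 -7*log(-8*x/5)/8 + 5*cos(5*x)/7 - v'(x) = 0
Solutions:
 v(x) = C1 - 7*x*log(-x)/8 - 21*x*log(2)/8 + 7*x/8 + 7*x*log(5)/8 + sin(5*x)/7


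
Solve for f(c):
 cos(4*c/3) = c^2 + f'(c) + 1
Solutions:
 f(c) = C1 - c^3/3 - c + 3*sin(4*c/3)/4


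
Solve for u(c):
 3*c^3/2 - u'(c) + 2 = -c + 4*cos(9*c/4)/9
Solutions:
 u(c) = C1 + 3*c^4/8 + c^2/2 + 2*c - 16*sin(9*c/4)/81


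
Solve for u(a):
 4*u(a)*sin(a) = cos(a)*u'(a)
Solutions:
 u(a) = C1/cos(a)^4


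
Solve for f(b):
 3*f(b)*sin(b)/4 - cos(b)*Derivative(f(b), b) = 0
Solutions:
 f(b) = C1/cos(b)^(3/4)


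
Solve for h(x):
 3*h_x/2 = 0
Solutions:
 h(x) = C1


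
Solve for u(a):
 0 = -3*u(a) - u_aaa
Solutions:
 u(a) = C3*exp(-3^(1/3)*a) + (C1*sin(3^(5/6)*a/2) + C2*cos(3^(5/6)*a/2))*exp(3^(1/3)*a/2)


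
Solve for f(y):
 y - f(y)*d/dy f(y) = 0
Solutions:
 f(y) = -sqrt(C1 + y^2)
 f(y) = sqrt(C1 + y^2)


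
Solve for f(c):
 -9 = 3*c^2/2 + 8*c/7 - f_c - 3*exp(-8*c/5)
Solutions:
 f(c) = C1 + c^3/2 + 4*c^2/7 + 9*c + 15*exp(-8*c/5)/8


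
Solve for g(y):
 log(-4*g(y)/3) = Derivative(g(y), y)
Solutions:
 -Integral(1/(log(-_y) - log(3) + 2*log(2)), (_y, g(y))) = C1 - y


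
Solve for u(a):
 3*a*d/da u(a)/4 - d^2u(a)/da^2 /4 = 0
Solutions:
 u(a) = C1 + C2*erfi(sqrt(6)*a/2)


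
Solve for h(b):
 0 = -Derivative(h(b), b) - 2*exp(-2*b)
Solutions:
 h(b) = C1 + exp(-2*b)


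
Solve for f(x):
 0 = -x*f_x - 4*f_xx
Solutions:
 f(x) = C1 + C2*erf(sqrt(2)*x/4)


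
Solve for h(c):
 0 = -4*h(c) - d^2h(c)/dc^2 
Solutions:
 h(c) = C1*sin(2*c) + C2*cos(2*c)


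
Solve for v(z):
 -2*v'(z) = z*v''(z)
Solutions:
 v(z) = C1 + C2/z


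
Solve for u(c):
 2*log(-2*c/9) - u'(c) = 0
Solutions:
 u(c) = C1 + 2*c*log(-c) + 2*c*(-2*log(3) - 1 + log(2))


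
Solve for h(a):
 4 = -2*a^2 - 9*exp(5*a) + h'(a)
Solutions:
 h(a) = C1 + 2*a^3/3 + 4*a + 9*exp(5*a)/5


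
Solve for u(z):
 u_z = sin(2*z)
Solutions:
 u(z) = C1 - cos(2*z)/2


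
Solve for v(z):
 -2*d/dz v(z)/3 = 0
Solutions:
 v(z) = C1


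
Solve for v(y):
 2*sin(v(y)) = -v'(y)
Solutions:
 v(y) = -acos((-C1 - exp(4*y))/(C1 - exp(4*y))) + 2*pi
 v(y) = acos((-C1 - exp(4*y))/(C1 - exp(4*y)))


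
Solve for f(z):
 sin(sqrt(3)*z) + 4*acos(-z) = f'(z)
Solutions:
 f(z) = C1 + 4*z*acos(-z) + 4*sqrt(1 - z^2) - sqrt(3)*cos(sqrt(3)*z)/3


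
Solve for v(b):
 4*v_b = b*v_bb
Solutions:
 v(b) = C1 + C2*b^5


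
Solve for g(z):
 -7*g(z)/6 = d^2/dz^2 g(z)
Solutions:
 g(z) = C1*sin(sqrt(42)*z/6) + C2*cos(sqrt(42)*z/6)


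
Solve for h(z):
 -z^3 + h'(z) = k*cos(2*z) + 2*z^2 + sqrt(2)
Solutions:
 h(z) = C1 + k*sin(2*z)/2 + z^4/4 + 2*z^3/3 + sqrt(2)*z


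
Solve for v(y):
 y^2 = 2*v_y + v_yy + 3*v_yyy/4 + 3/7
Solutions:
 v(y) = C1 + y^3/6 - y^2/4 - 19*y/56 + (C2*sin(2*sqrt(5)*y/3) + C3*cos(2*sqrt(5)*y/3))*exp(-2*y/3)


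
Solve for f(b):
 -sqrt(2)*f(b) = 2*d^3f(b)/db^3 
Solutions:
 f(b) = C3*exp(-2^(5/6)*b/2) + (C1*sin(2^(5/6)*sqrt(3)*b/4) + C2*cos(2^(5/6)*sqrt(3)*b/4))*exp(2^(5/6)*b/4)


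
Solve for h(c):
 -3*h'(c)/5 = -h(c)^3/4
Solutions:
 h(c) = -sqrt(6)*sqrt(-1/(C1 + 5*c))
 h(c) = sqrt(6)*sqrt(-1/(C1 + 5*c))


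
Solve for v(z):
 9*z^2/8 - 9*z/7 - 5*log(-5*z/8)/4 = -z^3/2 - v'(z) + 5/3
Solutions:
 v(z) = C1 - z^4/8 - 3*z^3/8 + 9*z^2/14 + 5*z*log(-z)/4 + 5*z*(-9*log(2) + 1 + 3*log(5))/12


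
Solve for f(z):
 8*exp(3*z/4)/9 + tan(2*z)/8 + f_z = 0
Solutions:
 f(z) = C1 - 32*exp(3*z/4)/27 + log(cos(2*z))/16


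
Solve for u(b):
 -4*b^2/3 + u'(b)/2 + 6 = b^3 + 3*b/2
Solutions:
 u(b) = C1 + b^4/2 + 8*b^3/9 + 3*b^2/2 - 12*b


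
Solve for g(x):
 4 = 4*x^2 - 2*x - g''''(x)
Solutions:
 g(x) = C1 + C2*x + C3*x^2 + C4*x^3 + x^6/90 - x^5/60 - x^4/6


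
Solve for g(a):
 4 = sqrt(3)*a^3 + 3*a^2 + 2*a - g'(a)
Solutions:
 g(a) = C1 + sqrt(3)*a^4/4 + a^3 + a^2 - 4*a


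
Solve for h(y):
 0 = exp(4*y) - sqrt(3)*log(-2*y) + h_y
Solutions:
 h(y) = C1 + sqrt(3)*y*log(-y) + sqrt(3)*y*(-1 + log(2)) - exp(4*y)/4


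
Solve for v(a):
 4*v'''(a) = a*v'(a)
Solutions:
 v(a) = C1 + Integral(C2*airyai(2^(1/3)*a/2) + C3*airybi(2^(1/3)*a/2), a)


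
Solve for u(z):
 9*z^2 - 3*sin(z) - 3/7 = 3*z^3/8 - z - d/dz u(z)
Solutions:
 u(z) = C1 + 3*z^4/32 - 3*z^3 - z^2/2 + 3*z/7 - 3*cos(z)


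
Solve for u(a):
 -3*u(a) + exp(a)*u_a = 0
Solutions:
 u(a) = C1*exp(-3*exp(-a))


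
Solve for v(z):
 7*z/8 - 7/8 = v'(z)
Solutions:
 v(z) = C1 + 7*z^2/16 - 7*z/8


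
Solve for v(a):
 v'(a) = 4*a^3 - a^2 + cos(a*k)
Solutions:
 v(a) = C1 + a^4 - a^3/3 + sin(a*k)/k


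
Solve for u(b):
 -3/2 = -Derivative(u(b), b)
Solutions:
 u(b) = C1 + 3*b/2


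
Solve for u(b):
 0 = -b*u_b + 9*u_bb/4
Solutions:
 u(b) = C1 + C2*erfi(sqrt(2)*b/3)


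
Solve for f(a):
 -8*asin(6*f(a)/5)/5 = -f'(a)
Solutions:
 Integral(1/asin(6*_y/5), (_y, f(a))) = C1 + 8*a/5


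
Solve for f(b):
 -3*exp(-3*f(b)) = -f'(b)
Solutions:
 f(b) = log(C1 + 9*b)/3
 f(b) = log((-3^(1/3) - 3^(5/6)*I)*(C1 + 3*b)^(1/3)/2)
 f(b) = log((-3^(1/3) + 3^(5/6)*I)*(C1 + 3*b)^(1/3)/2)


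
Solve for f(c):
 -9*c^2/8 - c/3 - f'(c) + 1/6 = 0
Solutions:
 f(c) = C1 - 3*c^3/8 - c^2/6 + c/6


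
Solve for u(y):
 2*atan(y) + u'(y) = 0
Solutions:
 u(y) = C1 - 2*y*atan(y) + log(y^2 + 1)


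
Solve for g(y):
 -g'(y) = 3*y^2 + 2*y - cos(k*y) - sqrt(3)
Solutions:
 g(y) = C1 - y^3 - y^2 + sqrt(3)*y + sin(k*y)/k


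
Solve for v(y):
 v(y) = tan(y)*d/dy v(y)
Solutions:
 v(y) = C1*sin(y)


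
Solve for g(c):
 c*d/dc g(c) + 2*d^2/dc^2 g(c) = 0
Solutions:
 g(c) = C1 + C2*erf(c/2)


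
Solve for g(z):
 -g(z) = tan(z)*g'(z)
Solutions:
 g(z) = C1/sin(z)


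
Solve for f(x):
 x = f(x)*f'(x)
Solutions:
 f(x) = -sqrt(C1 + x^2)
 f(x) = sqrt(C1 + x^2)


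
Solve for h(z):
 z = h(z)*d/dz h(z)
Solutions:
 h(z) = -sqrt(C1 + z^2)
 h(z) = sqrt(C1 + z^2)


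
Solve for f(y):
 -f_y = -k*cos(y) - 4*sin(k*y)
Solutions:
 f(y) = C1 + k*sin(y) - 4*cos(k*y)/k


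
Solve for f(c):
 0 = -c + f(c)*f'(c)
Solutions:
 f(c) = -sqrt(C1 + c^2)
 f(c) = sqrt(C1 + c^2)


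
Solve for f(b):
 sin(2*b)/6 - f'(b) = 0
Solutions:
 f(b) = C1 - cos(2*b)/12


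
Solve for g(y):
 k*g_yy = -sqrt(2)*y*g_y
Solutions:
 g(y) = C1 + C2*sqrt(k)*erf(2^(3/4)*y*sqrt(1/k)/2)


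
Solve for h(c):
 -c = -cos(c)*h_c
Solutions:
 h(c) = C1 + Integral(c/cos(c), c)


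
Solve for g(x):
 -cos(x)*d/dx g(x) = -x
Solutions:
 g(x) = C1 + Integral(x/cos(x), x)


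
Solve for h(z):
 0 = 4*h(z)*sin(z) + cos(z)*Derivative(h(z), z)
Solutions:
 h(z) = C1*cos(z)^4


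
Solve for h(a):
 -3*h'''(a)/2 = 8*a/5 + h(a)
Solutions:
 h(a) = C3*exp(-2^(1/3)*3^(2/3)*a/3) - 8*a/5 + (C1*sin(2^(1/3)*3^(1/6)*a/2) + C2*cos(2^(1/3)*3^(1/6)*a/2))*exp(2^(1/3)*3^(2/3)*a/6)


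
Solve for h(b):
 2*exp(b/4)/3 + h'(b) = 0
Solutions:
 h(b) = C1 - 8*exp(b/4)/3


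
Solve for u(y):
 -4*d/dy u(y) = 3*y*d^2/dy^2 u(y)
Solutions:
 u(y) = C1 + C2/y^(1/3)


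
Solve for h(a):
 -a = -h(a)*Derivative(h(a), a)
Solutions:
 h(a) = -sqrt(C1 + a^2)
 h(a) = sqrt(C1 + a^2)


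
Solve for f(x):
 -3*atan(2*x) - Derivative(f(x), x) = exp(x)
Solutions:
 f(x) = C1 - 3*x*atan(2*x) - exp(x) + 3*log(4*x^2 + 1)/4


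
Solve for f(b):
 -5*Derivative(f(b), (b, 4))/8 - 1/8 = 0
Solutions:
 f(b) = C1 + C2*b + C3*b^2 + C4*b^3 - b^4/120


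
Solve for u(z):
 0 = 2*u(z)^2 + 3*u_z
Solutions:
 u(z) = 3/(C1 + 2*z)


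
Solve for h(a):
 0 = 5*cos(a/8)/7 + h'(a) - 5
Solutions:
 h(a) = C1 + 5*a - 40*sin(a/8)/7


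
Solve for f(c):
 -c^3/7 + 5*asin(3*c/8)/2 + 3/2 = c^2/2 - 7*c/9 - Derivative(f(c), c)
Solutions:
 f(c) = C1 + c^4/28 + c^3/6 - 7*c^2/18 - 5*c*asin(3*c/8)/2 - 3*c/2 - 5*sqrt(64 - 9*c^2)/6


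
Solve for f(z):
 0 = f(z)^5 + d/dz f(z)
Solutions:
 f(z) = -I*(1/(C1 + 4*z))^(1/4)
 f(z) = I*(1/(C1 + 4*z))^(1/4)
 f(z) = -(1/(C1 + 4*z))^(1/4)
 f(z) = (1/(C1 + 4*z))^(1/4)


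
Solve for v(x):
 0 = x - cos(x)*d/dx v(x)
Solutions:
 v(x) = C1 + Integral(x/cos(x), x)


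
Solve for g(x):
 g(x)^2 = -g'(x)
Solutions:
 g(x) = 1/(C1 + x)


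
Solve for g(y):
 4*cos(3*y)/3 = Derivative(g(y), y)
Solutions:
 g(y) = C1 + 4*sin(3*y)/9


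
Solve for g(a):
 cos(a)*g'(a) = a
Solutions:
 g(a) = C1 + Integral(a/cos(a), a)


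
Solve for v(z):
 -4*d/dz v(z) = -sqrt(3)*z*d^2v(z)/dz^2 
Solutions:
 v(z) = C1 + C2*z^(1 + 4*sqrt(3)/3)


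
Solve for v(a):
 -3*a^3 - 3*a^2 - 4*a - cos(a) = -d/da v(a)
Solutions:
 v(a) = C1 + 3*a^4/4 + a^3 + 2*a^2 + sin(a)


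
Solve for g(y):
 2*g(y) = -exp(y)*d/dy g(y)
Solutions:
 g(y) = C1*exp(2*exp(-y))


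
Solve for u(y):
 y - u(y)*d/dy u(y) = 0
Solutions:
 u(y) = -sqrt(C1 + y^2)
 u(y) = sqrt(C1 + y^2)


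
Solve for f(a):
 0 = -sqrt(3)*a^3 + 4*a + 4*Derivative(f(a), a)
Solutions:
 f(a) = C1 + sqrt(3)*a^4/16 - a^2/2


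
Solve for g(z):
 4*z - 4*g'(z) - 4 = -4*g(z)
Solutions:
 g(z) = C1*exp(z) - z
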